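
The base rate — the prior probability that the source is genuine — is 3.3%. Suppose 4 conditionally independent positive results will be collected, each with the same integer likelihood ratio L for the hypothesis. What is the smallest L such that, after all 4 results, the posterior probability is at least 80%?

Prior odds = 0.033/0.967 = 33/967.
Target odds = 0.8/0.2 = 4.
Need L⁴ ≥ 4 ÷ (33/967) = 3868/33.
3⁴ = 81 < 3868/33 ≤ 256 = 4⁴, so L = 4.

4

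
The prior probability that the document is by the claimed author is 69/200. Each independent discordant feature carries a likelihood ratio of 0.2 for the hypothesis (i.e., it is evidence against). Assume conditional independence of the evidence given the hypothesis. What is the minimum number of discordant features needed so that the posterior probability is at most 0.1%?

Prior odds: 0.345 ÷ 0.655 = 69/131.
Likelihood ratio per discordant feature = 0.2.
Target odds: 0.001 ÷ 0.999 = 1/999.
Need (69/131) × 0.2ⁿ ≤ 1/999, i.e. 0.2ⁿ ≤ 131/68931.
0.2³ = 0.008 is still above 131/68931 but 0.2⁴ = 0.0016 is at or below it, so n = 4.

4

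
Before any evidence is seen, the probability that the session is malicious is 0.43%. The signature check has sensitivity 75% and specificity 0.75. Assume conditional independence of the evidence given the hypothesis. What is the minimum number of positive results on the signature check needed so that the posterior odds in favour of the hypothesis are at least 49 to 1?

Prior odds: 0.0043 ÷ 0.9957 = 43/9957.
False-positive rate = 1 − 0.75 = 0.25; likelihood ratio of a positive = 0.75/0.25 = 3.
Target odds = 49.
Require 3ⁿ ≥ 49 ÷ (43/9957) = 487893/43.
3⁸ = 6561 falls short of 487893/43 but 3⁹ = 19683 reaches it, so n = 9.

9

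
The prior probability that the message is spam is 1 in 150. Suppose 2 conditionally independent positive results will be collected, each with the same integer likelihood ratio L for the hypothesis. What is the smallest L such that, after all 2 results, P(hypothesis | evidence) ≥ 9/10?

Prior odds = (1/150)/(149/150) = 1/149.
Target odds = 0.9/0.1 = 9.
Need L² ≥ 9 ÷ (1/149) = 1341.
36² = 1296 < 1341 ≤ 1369 = 37², so L = 37.

37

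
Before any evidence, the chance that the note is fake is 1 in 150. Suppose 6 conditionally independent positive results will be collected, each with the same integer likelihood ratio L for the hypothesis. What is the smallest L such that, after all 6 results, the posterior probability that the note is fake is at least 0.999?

Prior odds = (1/150)/(149/150) = 1/149.
Target odds = 0.999/0.001 = 999.
Need L⁶ ≥ 999 ÷ (1/149) = 148851.
7⁶ = 117649 < 148851 ≤ 262144 = 8⁶, so L = 8.

8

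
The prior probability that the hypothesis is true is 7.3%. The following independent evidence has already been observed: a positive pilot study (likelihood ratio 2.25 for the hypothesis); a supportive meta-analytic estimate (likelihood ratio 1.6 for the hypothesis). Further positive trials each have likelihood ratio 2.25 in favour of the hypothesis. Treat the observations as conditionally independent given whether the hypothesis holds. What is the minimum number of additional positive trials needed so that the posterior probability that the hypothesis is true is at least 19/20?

6

Prior odds = 0.073/0.927 = 73/927.
Combined Bayes factor of the evidence already in hand = 2.25 × 1.6 = 3.6.
Odds after that evidence = (73/927) × 3.6 = 146/515.
Target odds = 0.95/0.05 = 19.
Need 2.25ⁿ ≥ 19 ÷ (146/515) = 9785/146.
2.25⁵ = 59049/1024 falls short of 9785/146 but 2.25⁶ = 531441/4096 reaches it, so n = 6.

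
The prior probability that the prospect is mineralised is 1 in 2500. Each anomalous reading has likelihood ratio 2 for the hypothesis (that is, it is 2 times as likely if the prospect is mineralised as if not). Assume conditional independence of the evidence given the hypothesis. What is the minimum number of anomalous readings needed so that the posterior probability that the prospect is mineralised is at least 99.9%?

22

Prior odds = 0.0004/0.9996 = 1/2499.
Likelihood ratio per anomalous reading = 2.
Target odds: 0.999 ÷ 0.001 = 999.
Need (1/2499) × 2ⁿ ≥ 999, i.e. 2ⁿ ≥ 2496501.
2²¹ = 2097152 falls short of 2496501 but 2²² = 4194304 reaches it, so n = 22.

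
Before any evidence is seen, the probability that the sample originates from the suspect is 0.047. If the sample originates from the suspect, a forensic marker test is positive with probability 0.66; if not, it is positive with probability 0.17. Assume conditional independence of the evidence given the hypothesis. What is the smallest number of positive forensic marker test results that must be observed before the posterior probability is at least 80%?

4

Prior odds: 0.047 ÷ 0.953 = 47/953.
Likelihood ratio of a positive = 0.66/0.17 = 66/17.
Target odds: 0.8 ÷ 0.2 = 4.
Need (47/953) × (66/17)ⁿ ≥ 4, i.e. (66/17)ⁿ ≥ 3812/47.
(66/17)³ = 287496/4913 falls short of 3812/47 but (66/17)⁴ = 18974736/83521 reaches it, so n = 4.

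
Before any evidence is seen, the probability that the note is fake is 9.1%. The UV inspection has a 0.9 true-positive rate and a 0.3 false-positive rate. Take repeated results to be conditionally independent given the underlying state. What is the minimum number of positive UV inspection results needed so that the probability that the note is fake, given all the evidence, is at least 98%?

Prior odds = 0.091/0.909 = 91/909.
Likelihood ratio of a positive result = 0.9/0.3 = 3.
Target odds: 0.98 ÷ 0.02 = 49.
Require 3ⁿ ≥ 49 ÷ (91/909) = 6363/13.
3⁵ = 243 falls short of 6363/13 but 3⁶ = 729 reaches it, so n = 6.

6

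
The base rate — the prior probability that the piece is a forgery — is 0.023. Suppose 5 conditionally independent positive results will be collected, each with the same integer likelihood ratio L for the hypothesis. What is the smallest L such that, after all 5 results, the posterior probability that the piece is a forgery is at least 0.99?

6

Prior odds = 0.023/0.977 = 23/977.
Target odds = 0.99/0.01 = 99.
Need L⁵ ≥ 99 ÷ (23/977) = 96723/23.
5⁵ = 3125 < 96723/23 ≤ 7776 = 6⁵, so L = 6.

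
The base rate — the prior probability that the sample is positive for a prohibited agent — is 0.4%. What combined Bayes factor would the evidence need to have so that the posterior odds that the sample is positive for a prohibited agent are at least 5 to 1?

1245

Prior odds = 0.004/0.996 = 1/249.
Target odds = 5.
Required Bayes factor = 5 ÷ (1/249) = 1245.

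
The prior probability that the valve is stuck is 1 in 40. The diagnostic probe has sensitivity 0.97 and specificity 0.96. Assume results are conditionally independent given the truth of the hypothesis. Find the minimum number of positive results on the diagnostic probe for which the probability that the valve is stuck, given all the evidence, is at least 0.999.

Prior odds = 0.025/0.975 = 1/39.
False-positive rate = 1 − 0.96 = 0.04; likelihood ratio of a positive = 0.97/0.04 = 24.25.
Target posterior odds = 0.999/0.001 = 999.
Need (1/39) × 24.25ⁿ ≥ 999, i.e. 24.25ⁿ ≥ 38961.
24.25³ = 912673/64 falls short of 38961 but 24.25⁴ = 88529281/256 reaches it, so n = 4.

4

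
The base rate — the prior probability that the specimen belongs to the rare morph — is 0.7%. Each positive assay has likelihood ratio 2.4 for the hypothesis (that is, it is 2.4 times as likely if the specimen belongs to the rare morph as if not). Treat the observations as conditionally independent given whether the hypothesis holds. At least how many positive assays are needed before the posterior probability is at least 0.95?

10

Prior odds = 0.007/0.993 = 7/993.
Likelihood ratio per positive assay = 2.4.
Target posterior odds = 0.95/0.05 = 19.
Require 2.4ⁿ ≥ 19 ÷ (7/993) = 18867/7.
2.4⁹ ≈2641.81 falls short of 18867/7 but 2.4¹⁰ ≈6340.34 reaches it, so n = 10.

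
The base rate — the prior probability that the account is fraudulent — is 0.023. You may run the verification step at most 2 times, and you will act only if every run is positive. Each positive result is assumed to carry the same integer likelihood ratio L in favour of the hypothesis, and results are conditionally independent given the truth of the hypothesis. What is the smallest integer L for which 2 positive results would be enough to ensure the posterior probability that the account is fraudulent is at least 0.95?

29

Prior odds = 0.023/0.977 = 23/977.
Target odds = 0.95/0.05 = 19.
Need L² ≥ 19 ÷ (23/977) = 18563/23.
28² = 784 < 18563/23 ≤ 841 = 29², so L = 29.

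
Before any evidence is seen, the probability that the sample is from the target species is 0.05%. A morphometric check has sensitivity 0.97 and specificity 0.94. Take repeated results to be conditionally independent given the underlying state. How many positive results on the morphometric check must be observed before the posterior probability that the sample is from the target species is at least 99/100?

Prior odds = 0.0005/0.9995 = 1/1999.
False-positive rate = 1 − 0.94 = 0.06; likelihood ratio of a positive = 0.97/0.06 = 97/6.
Target posterior odds = 0.99/0.01 = 99.
Require (97/6)ⁿ ≥ 99 ÷ (1/1999) = 197901.
(97/6)⁴ = 88529281/1296 falls short of 197901 but (97/6)⁵ ≈1.10434e+06 reaches it, so n = 5.

5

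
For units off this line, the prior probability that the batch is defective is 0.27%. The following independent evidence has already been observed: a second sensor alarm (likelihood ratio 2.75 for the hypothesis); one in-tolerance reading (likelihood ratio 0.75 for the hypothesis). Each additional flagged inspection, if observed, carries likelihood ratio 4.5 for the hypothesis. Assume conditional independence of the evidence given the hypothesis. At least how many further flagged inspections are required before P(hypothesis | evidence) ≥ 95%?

Prior odds = 0.0027/0.9973 = 27/9973.
Combined Bayes factor of the evidence already in hand = 2.75 × 0.75 = 2.0625.
Odds after that evidence = (27/9973) × 2.0625 = 891/159568.
Target odds = 0.95/0.05 = 19.
Need 4.5ⁿ ≥ 19 ÷ (891/159568) = 3031792/891.
4.5⁵ = 1845.28125 falls short of 3031792/891 but 4.5⁶ = 8303.765625 reaches it, so n = 6.

6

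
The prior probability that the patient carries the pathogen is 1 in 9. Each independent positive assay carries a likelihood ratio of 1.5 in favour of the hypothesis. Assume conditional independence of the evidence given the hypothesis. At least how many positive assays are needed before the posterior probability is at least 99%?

Prior odds = (1/9)/(8/9) = 0.125.
Likelihood ratio per positive assay = 1.5.
Target odds: 0.99 ÷ 0.01 = 99.
Require 1.5ⁿ ≥ 99 ÷ 0.125 = 792.
1.5¹⁶ = 43046721/65536 falls short of 792 but 1.5¹⁷ = 129140163/131072 reaches it, so n = 17.

17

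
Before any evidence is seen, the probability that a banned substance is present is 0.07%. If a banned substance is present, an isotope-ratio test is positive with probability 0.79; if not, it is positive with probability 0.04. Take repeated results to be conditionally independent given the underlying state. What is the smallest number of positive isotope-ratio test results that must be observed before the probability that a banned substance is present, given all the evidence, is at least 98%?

4

Prior odds: 0.0007 ÷ 0.9993 = 7/9993.
Likelihood ratio of a positive = 0.79/0.04 = 19.75.
Target posterior odds = 0.98/0.02 = 49.
Need (7/9993) × 19.75ⁿ ≥ 49, i.e. 19.75ⁿ ≥ 69951.
19.75³ = 7703.734375 falls short of 69951 but 19.75⁴ = 38950081/256 reaches it, so n = 4.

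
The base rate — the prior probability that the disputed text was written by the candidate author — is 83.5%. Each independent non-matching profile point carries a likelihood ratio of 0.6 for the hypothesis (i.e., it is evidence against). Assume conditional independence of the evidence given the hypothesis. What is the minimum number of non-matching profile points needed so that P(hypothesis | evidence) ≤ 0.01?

Prior odds: 0.835 ÷ 0.165 = 167/33.
Likelihood ratio per non-matching profile point = 0.6.
Target posterior odds = 0.01/0.99 = 1/99.
Require 0.6ⁿ ≤ 1/99 ÷ (167/33) = 1/501.
0.6¹² = 531441/244140625 is still above 1/501 but 0.6¹³ ≈0.00130607 is at or below it, so n = 13.

13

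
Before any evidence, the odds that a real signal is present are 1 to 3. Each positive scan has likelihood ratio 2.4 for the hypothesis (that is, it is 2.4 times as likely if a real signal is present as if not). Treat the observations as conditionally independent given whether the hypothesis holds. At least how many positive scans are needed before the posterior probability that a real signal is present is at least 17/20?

4

Prior odds = 1/3.
Likelihood ratio per positive scan = 2.4.
Target odds: 0.85 ÷ 0.15 = 17/3.
Require 2.4ⁿ ≥ 17/3 ÷ (1/3) = 17.
2.4³ = 13.824 falls short of 17 but 2.4⁴ = 33.1776 reaches it, so n = 4.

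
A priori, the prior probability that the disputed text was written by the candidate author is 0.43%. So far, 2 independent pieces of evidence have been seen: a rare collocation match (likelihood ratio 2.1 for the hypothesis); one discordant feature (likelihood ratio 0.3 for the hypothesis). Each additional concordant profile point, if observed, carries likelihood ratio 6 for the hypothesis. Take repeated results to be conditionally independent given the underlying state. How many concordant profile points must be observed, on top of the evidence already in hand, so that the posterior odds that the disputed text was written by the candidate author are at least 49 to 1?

Prior odds = 0.0043/0.9957 = 43/9957.
Combined Bayes factor of the evidence already in hand = 2.1 × 0.3 = 0.63.
Odds after that evidence = (43/9957) × 0.63 = 903/331900.
Target odds = 49.
Need 6ⁿ ≥ 49 ÷ (903/331900) = 2323300/129.
6⁵ = 7776 falls short of 2323300/129 but 6⁶ = 46656 reaches it, so n = 6.

6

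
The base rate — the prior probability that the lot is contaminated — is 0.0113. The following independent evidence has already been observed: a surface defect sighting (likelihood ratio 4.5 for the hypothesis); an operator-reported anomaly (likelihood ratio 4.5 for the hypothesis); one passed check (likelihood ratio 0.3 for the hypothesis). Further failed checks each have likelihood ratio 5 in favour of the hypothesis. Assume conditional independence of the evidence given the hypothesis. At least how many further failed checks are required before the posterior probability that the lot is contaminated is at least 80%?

3

Prior odds = 0.0113/0.9887 = 113/9887.
Combined Bayes factor of the evidence already in hand = 4.5 × 4.5 × 0.3 = 6.075.
Odds after that evidence = (113/9887) × 6.075 = 27459/395480.
Target odds = 0.8/0.2 = 4.
Need 5ⁿ ≥ 4 ÷ (27459/395480) = 1581920/27459.
5² = 25 falls short of 1581920/27459 but 5³ = 125 reaches it, so n = 3.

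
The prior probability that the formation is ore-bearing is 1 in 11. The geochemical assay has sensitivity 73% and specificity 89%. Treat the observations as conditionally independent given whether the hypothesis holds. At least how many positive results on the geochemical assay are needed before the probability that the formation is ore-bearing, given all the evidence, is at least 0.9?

Prior odds = (1/11)/(10/11) = 0.1.
False-positive rate = 1 − 0.89 = 0.11; likelihood ratio of a positive = 0.73/0.11 = 73/11.
Target odds: 0.9 ÷ 0.1 = 9.
Require (73/11)ⁿ ≥ 9 ÷ 0.1 = 90.
(73/11)² = 5329/121 falls short of 90 but (73/11)³ = 389017/1331 reaches it, so n = 3.

3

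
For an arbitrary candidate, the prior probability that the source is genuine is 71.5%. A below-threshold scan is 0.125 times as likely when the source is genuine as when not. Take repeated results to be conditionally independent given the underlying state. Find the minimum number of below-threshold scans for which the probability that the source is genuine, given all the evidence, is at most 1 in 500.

4

Prior odds = 0.715/0.285 = 143/57.
Likelihood ratio per below-threshold scan = 0.125.
Target posterior odds = 0.002/0.998 = 1/499.
Require 0.125ⁿ ≤ 1/499 ÷ (143/57) = 57/71357.
0.125³ = 0.001953125 is still above 57/71357 but 0.125⁴ = 1/4096 is at or below it, so n = 4.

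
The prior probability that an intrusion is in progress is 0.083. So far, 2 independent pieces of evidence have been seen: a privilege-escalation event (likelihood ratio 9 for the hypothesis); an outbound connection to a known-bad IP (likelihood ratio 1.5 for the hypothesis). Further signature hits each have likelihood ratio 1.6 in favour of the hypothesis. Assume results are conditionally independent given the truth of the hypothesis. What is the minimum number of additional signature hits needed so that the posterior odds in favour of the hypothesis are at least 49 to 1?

Prior odds = 0.083/0.917 = 83/917.
Combined Bayes factor of the evidence already in hand = 9 × 1.5 = 13.5.
Odds after that evidence = (83/917) × 13.5 = 2241/1834.
Target odds = 49.
Need 1.6ⁿ ≥ 49 ÷ (2241/1834) = 89866/2241.
1.6⁷ = 2097152/78125 falls short of 89866/2241 but 1.6⁸ = 16777216/390625 reaches it, so n = 8.

8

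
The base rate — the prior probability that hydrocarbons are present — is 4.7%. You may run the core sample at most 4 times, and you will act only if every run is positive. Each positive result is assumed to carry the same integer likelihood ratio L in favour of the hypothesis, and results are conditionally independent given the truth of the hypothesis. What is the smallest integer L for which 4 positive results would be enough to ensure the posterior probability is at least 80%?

4

Prior odds = 0.047/0.953 = 47/953.
Target odds = 0.8/0.2 = 4.
Need L⁴ ≥ 4 ÷ (47/953) = 3812/47.
3⁴ = 81 < 3812/47 ≤ 256 = 4⁴, so L = 4.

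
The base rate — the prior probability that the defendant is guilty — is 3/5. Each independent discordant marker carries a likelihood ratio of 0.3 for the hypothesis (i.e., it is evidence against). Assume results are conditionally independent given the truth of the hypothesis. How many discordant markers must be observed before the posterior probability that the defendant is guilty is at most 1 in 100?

Prior odds = 0.6/0.4 = 1.5.
Likelihood ratio per discordant marker = 0.3.
Target odds: 0.01 ÷ 0.99 = 1/99.
Need 1.5 × 0.3ⁿ ≤ 1/99, i.e. 0.3ⁿ ≤ 2/297.
0.3⁴ = 0.0081 is still above 2/297 but 0.3⁵ = 243/100000 is at or below it, so n = 5.

5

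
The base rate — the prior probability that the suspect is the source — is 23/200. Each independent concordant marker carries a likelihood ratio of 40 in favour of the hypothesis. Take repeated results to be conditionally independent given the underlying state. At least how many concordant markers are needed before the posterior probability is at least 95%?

Prior odds: 0.115 ÷ 0.885 = 23/177.
Likelihood ratio per concordant marker = 40.
Target odds: 0.95 ÷ 0.05 = 19.
Need (23/177) × 40ⁿ ≥ 19, i.e. 40ⁿ ≥ 3363/23.
40¹ = 40 falls short of 3363/23 but 40² = 1600 reaches it, so n = 2.

2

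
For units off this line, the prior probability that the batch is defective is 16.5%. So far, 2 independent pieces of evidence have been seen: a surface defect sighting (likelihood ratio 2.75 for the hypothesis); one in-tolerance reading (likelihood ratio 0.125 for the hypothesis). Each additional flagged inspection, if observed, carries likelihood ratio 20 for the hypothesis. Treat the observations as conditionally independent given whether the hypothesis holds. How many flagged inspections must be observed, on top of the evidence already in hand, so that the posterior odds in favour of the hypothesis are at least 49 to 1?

3

Prior odds = 0.165/0.835 = 33/167.
Combined Bayes factor of the evidence already in hand = 2.75 × 0.125 = 0.34375.
Odds after that evidence = (33/167) × 0.34375 = 363/5344.
Target odds = 49.
Need 20ⁿ ≥ 49 ÷ (363/5344) = 261856/363.
20² = 400 falls short of 261856/363 but 20³ = 8000 reaches it, so n = 3.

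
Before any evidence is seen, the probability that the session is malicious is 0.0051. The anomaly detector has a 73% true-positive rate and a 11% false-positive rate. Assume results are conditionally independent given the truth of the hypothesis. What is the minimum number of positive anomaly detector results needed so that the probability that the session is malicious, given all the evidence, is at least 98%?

Prior odds: 0.0051 ÷ 0.9949 = 51/9949.
Likelihood ratio of a positive result = 0.73/0.11 = 73/11.
Target posterior odds = 0.98/0.02 = 49.
Require (73/11)ⁿ ≥ 49 ÷ (51/9949) = 487501/51.
(73/11)⁴ = 28398241/14641 falls short of 487501/51 but (73/11)⁵ ≈12872.1 reaches it, so n = 5.

5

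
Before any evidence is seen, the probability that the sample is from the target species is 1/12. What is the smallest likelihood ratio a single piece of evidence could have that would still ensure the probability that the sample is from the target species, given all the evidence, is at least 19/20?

Prior odds = (1/12)/(11/12) = 1/11.
Target odds = 0.95/0.05 = 19.
Required Bayes factor = 19 ÷ (1/11) = 209.

209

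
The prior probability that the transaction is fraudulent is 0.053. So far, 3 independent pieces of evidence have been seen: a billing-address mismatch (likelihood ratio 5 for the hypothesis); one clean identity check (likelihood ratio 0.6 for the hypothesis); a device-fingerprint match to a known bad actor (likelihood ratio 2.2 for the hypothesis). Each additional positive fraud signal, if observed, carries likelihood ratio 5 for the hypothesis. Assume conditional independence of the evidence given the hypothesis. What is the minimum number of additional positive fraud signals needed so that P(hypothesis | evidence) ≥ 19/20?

Prior odds = 0.053/0.947 = 53/947.
Combined Bayes factor of the evidence already in hand = 5 × 0.6 × 2.2 = 6.6.
Odds after that evidence = (53/947) × 6.6 = 1749/4735.
Target odds = 0.95/0.05 = 19.
Need 5ⁿ ≥ 19 ÷ (1749/4735) = 89965/1749.
5² = 25 falls short of 89965/1749 but 5³ = 125 reaches it, so n = 3.

3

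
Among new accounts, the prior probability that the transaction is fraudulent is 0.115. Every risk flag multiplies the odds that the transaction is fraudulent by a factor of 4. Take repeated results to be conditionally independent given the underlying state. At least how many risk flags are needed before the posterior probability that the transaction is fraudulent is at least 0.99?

Prior odds = 0.115/0.885 = 23/177.
Likelihood ratio per risk flag = 4.
Target odds: 0.99 ÷ 0.01 = 99.
Require 4ⁿ ≥ 99 ÷ (23/177) = 17523/23.
4⁴ = 256 falls short of 17523/23 but 4⁵ = 1024 reaches it, so n = 5.

5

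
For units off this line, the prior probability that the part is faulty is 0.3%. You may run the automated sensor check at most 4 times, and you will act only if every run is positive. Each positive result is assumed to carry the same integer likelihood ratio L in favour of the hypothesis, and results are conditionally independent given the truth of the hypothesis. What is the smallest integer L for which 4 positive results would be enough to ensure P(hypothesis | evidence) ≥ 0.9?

Prior odds = 0.003/0.997 = 3/997.
Target odds = 0.9/0.1 = 9.
Need L⁴ ≥ 9 ÷ (3/997) = 2991.
7⁴ = 2401 < 2991 ≤ 4096 = 8⁴, so L = 8.

8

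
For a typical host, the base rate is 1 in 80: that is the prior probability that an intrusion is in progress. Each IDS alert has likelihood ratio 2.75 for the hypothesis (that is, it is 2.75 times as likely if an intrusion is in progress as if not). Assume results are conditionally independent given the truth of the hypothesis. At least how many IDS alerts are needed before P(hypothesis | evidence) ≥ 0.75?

6

Prior odds = 0.0125/0.9875 = 1/79.
Likelihood ratio per IDS alert = 2.75.
Target posterior odds = 0.75/0.25 = 3.
Need (1/79) × 2.75ⁿ ≥ 3, i.e. 2.75ⁿ ≥ 237.
2.75⁵ = 161051/1024 falls short of 237 but 2.75⁶ = 1771561/4096 reaches it, so n = 6.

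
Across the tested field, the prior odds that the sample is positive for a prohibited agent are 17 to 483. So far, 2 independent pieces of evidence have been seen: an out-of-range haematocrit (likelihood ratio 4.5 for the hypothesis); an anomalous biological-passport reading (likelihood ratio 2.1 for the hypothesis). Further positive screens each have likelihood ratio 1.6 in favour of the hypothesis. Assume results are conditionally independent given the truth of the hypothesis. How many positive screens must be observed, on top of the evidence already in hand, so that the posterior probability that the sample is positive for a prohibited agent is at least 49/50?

Prior odds = 17/483.
Combined Bayes factor of the evidence already in hand = 4.5 × 2.1 = 9.45.
Odds after that evidence = (17/483) × 9.45 = 153/460.
Target odds = 0.98/0.02 = 49.
Need 1.6ⁿ ≥ 49 ÷ (153/460) = 22540/153.
1.6¹⁰ ≈109.951 falls short of 22540/153 but 1.6¹¹ ≈175.922 reaches it, so n = 11.

11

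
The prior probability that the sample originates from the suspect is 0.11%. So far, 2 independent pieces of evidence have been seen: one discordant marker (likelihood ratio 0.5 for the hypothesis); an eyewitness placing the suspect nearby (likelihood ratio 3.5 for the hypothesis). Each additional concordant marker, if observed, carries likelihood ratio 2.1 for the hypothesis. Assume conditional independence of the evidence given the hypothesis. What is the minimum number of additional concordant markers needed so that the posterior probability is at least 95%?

Prior odds = 0.0011/0.9989 = 11/9989.
Combined Bayes factor of the evidence already in hand = 0.5 × 3.5 = 1.75.
Odds after that evidence = (11/9989) × 1.75 = 11/5708.
Target odds = 0.95/0.05 = 19.
Need 2.1ⁿ ≥ 19 ÷ (11/5708) = 108452/11.
2.1¹² ≈7355.83 falls short of 108452/11 but 2.1¹³ ≈15447.2 reaches it, so n = 13.

13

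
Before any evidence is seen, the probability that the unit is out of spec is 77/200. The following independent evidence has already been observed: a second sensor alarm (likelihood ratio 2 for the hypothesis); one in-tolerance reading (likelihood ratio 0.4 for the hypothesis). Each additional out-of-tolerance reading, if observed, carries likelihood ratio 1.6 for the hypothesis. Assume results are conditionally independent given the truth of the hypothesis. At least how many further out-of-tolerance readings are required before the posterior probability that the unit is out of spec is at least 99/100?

Prior odds = 0.385/0.615 = 77/123.
Combined Bayes factor of the evidence already in hand = 2 × 0.4 = 0.8.
Odds after that evidence = (77/123) × 0.8 = 308/615.
Target odds = 0.99/0.01 = 99.
Need 1.6ⁿ ≥ 99 ÷ (308/615) = 5535/28.
1.6¹¹ ≈175.922 falls short of 5535/28 but 1.6¹² ≈281.475 reaches it, so n = 12.

12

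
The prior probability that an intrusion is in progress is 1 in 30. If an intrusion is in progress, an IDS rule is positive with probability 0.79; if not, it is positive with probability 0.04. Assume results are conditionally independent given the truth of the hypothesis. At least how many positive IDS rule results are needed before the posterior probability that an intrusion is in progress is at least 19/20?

3

Prior odds = (1/30)/(29/30) = 1/29.
Likelihood ratio of a positive = 0.79/0.04 = 19.75.
Target odds: 0.95 ÷ 0.05 = 19.
Require 19.75ⁿ ≥ 19 ÷ (1/29) = 551.
19.75² = 390.0625 falls short of 551 but 19.75³ = 7703.734375 reaches it, so n = 3.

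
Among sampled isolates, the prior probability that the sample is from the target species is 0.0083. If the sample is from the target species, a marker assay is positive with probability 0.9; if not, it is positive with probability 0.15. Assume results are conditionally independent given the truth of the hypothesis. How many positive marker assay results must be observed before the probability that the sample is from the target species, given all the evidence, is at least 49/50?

5

Prior odds = 0.0083/0.9917 = 83/9917.
Likelihood ratio of a positive = 0.9/0.15 = 6.
Target odds: 0.98 ÷ 0.02 = 49.
Need (83/9917) × 6ⁿ ≥ 49, i.e. 6ⁿ ≥ 485933/83.
6⁴ = 1296 falls short of 485933/83 but 6⁵ = 7776 reaches it, so n = 5.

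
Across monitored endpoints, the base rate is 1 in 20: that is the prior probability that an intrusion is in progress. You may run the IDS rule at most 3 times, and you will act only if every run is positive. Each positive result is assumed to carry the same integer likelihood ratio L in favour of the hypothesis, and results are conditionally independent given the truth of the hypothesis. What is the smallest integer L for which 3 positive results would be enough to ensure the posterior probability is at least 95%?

8

Prior odds = 0.05/0.95 = 1/19.
Target odds = 0.95/0.05 = 19.
Need L³ ≥ 19 ÷ (1/19) = 361.
7³ = 343 < 361 ≤ 512 = 8³, so L = 8.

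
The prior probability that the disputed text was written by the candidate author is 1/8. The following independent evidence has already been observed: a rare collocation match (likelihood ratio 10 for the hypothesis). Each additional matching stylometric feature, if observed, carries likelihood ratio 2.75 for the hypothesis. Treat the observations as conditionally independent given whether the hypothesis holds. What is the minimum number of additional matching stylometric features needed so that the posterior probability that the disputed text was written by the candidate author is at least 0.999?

7

Prior odds = 0.125/0.875 = 1/7.
Bayes factor of the evidence already in hand = 10.
Odds after that evidence = (1/7) × 10 = 10/7.
Target odds = 0.999/0.001 = 999.
Need 2.75ⁿ ≥ 999 ÷ (10/7) = 699.3.
2.75⁶ = 1771561/4096 falls short of 699.3 but 2.75⁷ = 19487171/16384 reaches it, so n = 7.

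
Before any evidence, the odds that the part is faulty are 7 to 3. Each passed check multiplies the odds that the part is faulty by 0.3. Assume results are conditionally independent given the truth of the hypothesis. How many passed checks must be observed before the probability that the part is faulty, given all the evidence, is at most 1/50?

4

Prior odds = 7/3.
Likelihood ratio per passed check = 0.3.
Target odds: 0.02 ÷ 0.98 = 1/49.
Need (7/3) × 0.3ⁿ ≤ 1/49, i.e. 0.3ⁿ ≤ 3/343.
0.3³ = 0.027 is still above 3/343 but 0.3⁴ = 0.0081 is at or below it, so n = 4.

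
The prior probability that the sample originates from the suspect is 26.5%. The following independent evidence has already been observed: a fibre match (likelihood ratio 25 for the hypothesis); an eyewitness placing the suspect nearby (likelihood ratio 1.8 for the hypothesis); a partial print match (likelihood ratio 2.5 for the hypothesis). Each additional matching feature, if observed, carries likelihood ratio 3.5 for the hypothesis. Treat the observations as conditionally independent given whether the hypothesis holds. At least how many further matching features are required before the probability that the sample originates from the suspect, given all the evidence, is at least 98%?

1

Prior odds = 0.265/0.735 = 53/147.
Combined Bayes factor of the evidence already in hand = 25 × 1.8 × 2.5 = 112.5.
Odds after that evidence = (53/147) × 112.5 = 3975/98.
Target odds = 0.98/0.02 = 49.
Need 3.5ⁿ ≥ 49 ÷ (3975/98) = 4802/3975.
3.5¹ = 3.5, which meets the required 4802/3975; so n = 1.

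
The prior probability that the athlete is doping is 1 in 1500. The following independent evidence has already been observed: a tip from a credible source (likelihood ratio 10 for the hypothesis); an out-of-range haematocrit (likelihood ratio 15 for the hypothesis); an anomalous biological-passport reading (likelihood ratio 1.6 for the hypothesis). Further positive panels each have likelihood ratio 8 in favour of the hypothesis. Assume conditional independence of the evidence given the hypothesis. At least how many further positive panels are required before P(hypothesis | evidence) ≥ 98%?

Prior odds = (1/1500)/(1499/1500) = 1/1499.
Combined Bayes factor of the evidence already in hand = 10 × 15 × 1.6 = 240.
Odds after that evidence = (1/1499) × 240 = 240/1499.
Target odds = 0.98/0.02 = 49.
Need 8ⁿ ≥ 49 ÷ (240/1499) = 73451/240.
8² = 64 falls short of 73451/240 but 8³ = 512 reaches it, so n = 3.

3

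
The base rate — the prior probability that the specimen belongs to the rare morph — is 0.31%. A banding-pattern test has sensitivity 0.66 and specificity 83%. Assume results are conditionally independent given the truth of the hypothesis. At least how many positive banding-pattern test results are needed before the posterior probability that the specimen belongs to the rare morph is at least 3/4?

6

Prior odds = 0.0031/0.9969 = 31/9969.
False-positive rate = 1 − 0.83 = 0.17; likelihood ratio of a positive = 0.66/0.17 = 66/17.
Target odds: 0.75 ÷ 0.25 = 3.
Need (31/9969) × (66/17)ⁿ ≥ 3, i.e. (66/17)ⁿ ≥ 29907/31.
(66/17)⁵ ≈882.013 falls short of 29907/31 but (66/17)⁶ ≈3424.29 reaches it, so n = 6.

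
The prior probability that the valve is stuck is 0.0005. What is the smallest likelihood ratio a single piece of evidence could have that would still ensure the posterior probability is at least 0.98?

Prior odds = 0.0005/0.9995 = 1/1999.
Target odds = 0.98/0.02 = 49.
Required Bayes factor = 49 ÷ (1/1999) = 97951.

97951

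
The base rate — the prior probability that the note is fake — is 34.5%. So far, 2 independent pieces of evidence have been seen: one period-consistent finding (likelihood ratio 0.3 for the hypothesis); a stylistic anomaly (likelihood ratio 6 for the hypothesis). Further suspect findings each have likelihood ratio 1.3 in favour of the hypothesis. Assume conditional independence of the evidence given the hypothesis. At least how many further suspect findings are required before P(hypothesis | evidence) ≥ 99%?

18

Prior odds = 0.345/0.655 = 69/131.
Combined Bayes factor of the evidence already in hand = 0.3 × 6 = 1.8.
Odds after that evidence = (69/131) × 1.8 = 621/655.
Target odds = 0.99/0.01 = 99.
Need 1.3ⁿ ≥ 99 ÷ (621/655) = 7205/69.
1.3¹⁷ ≈86.5042 falls short of 7205/69 but 1.3¹⁸ ≈112.455 reaches it, so n = 18.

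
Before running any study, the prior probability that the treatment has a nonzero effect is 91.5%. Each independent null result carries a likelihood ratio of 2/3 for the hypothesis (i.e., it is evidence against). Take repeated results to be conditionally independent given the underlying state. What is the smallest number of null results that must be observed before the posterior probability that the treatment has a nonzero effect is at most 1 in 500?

22

Prior odds: 0.915 ÷ 0.085 = 183/17.
Likelihood ratio per null result = 2/3.
Target posterior odds = 0.002/0.998 = 1/499.
Require (2/3)ⁿ ≤ 1/499 ÷ (183/17) = 17/91317.
(2/3)²¹ ≈0.000200486 is still above 17/91317 but (2/3)²² ≈0.000133657 is at or below it, so n = 22.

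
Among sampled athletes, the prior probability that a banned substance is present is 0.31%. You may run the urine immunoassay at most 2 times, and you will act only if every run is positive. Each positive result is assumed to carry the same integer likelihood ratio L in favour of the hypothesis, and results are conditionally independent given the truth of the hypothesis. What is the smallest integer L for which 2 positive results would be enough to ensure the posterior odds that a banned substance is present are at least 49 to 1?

Prior odds = 0.0031/0.9969 = 31/9969.
Target odds = 49.
Need L² ≥ 49 ÷ (31/9969) = 488481/31.
125² = 15625 < 488481/31 ≤ 15876 = 126², so L = 126.

126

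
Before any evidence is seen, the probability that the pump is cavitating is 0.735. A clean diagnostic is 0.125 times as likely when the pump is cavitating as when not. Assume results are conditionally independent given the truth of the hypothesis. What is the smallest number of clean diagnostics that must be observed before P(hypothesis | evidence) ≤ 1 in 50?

3

Prior odds = 0.735/0.265 = 147/53.
Likelihood ratio per clean diagnostic = 0.125.
Target posterior odds = 0.02/0.98 = 1/49.
Need (147/53) × 0.125ⁿ ≤ 1/49, i.e. 0.125ⁿ ≤ 53/7203.
0.125² = 0.015625 is still above 53/7203 but 0.125³ = 0.001953125 is at or below it, so n = 3.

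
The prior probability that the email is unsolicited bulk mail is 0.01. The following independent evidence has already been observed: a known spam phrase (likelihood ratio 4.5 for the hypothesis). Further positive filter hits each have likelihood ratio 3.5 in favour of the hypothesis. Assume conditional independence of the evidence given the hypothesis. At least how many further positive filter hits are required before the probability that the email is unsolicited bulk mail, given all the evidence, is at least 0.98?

6

Prior odds = 0.01/0.99 = 1/99.
Bayes factor of the evidence already in hand = 4.5.
Odds after that evidence = (1/99) × 4.5 = 1/22.
Target odds = 0.98/0.02 = 49.
Need 3.5ⁿ ≥ 49 ÷ (1/22) = 1078.
3.5⁵ = 525.21875 falls short of 1078 but 3.5⁶ = 1838.265625 reaches it, so n = 6.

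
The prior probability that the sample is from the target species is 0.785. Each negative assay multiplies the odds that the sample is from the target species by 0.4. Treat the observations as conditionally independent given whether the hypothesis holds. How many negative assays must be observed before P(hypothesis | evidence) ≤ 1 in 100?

Prior odds = 0.785/0.215 = 157/43.
Likelihood ratio per negative assay = 0.4.
Target posterior odds = 0.01/0.99 = 1/99.
Need (157/43) × 0.4ⁿ ≤ 1/99, i.e. 0.4ⁿ ≤ 43/15543.
0.4⁶ = 64/15625 is still above 43/15543 but 0.4⁷ = 128/78125 is at or below it, so n = 7.

7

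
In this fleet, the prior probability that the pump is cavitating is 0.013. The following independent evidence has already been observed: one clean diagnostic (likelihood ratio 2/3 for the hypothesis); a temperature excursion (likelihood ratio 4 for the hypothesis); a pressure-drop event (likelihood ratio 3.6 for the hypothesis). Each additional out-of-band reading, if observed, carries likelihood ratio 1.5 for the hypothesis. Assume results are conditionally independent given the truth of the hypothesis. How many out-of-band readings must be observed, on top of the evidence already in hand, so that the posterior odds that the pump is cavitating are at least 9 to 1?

Prior odds = 0.013/0.987 = 13/987.
Combined Bayes factor of the evidence already in hand = (2/3) × 4 × 3.6 = 9.6.
Odds after that evidence = (13/987) × 9.6 = 208/1645.
Target odds = 9.
Need 1.5ⁿ ≥ 9 ÷ (208/1645) = 14805/208.
1.5¹⁰ = 59049/1024 falls short of 14805/208 but 1.5¹¹ = 177147/2048 reaches it, so n = 11.

11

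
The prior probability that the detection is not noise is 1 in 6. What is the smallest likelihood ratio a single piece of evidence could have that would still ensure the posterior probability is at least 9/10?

45

Prior odds = (1/6)/(5/6) = 0.2.
Target odds = 0.9/0.1 = 9.
Required Bayes factor = 9 ÷ 0.2 = 45.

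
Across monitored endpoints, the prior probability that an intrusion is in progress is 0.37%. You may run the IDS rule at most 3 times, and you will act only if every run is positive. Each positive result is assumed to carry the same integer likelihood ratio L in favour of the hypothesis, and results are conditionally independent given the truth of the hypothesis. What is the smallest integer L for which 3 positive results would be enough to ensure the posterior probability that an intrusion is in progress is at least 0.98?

24

Prior odds = 0.0037/0.9963 = 37/9963.
Target odds = 0.98/0.02 = 49.
Need L³ ≥ 49 ÷ (37/9963) = 488187/37.
23³ = 12167 < 488187/37 ≤ 13824 = 24³, so L = 24.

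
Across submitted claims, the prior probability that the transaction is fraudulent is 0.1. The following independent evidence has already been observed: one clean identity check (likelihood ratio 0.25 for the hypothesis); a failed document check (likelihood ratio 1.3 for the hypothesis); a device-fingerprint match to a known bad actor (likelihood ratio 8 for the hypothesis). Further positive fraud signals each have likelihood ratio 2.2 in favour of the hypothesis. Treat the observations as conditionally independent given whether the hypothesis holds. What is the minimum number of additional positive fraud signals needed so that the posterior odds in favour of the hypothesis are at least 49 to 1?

Prior odds = 0.1/0.9 = 1/9.
Combined Bayes factor of the evidence already in hand = 0.25 × 1.3 × 8 = 2.6.
Odds after that evidence = (1/9) × 2.6 = 13/45.
Target odds = 49.
Need 2.2ⁿ ≥ 49 ÷ (13/45) = 2205/13.
2.2⁶ = 1771561/15625 falls short of 2205/13 but 2.2⁷ = 19487171/78125 reaches it, so n = 7.

7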